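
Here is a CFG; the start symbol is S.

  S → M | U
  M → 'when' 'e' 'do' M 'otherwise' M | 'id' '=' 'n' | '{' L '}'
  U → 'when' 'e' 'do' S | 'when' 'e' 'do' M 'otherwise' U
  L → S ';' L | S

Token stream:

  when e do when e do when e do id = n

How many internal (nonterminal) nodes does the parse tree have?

[S [U when e do [S [U when e do [S [U when e do [S [M id = n]]]]]]]]

8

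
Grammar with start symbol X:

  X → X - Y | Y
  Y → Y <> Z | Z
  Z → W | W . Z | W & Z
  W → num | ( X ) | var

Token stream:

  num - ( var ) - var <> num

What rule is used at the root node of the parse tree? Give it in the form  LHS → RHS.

[X [X [X [Y [Z [W num]]]] - [Y [Z [W ( [X [Y [Z [W var]]]] )]]]] - [Y [Y [Z [W var]]] <> [Z [W num]]]]

X → X - Y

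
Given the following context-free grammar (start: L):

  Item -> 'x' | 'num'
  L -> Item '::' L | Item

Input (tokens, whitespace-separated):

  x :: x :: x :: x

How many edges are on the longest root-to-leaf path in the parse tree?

5

[L [Item x] :: [L [Item x] :: [L [Item x] :: [L [Item x]]]]]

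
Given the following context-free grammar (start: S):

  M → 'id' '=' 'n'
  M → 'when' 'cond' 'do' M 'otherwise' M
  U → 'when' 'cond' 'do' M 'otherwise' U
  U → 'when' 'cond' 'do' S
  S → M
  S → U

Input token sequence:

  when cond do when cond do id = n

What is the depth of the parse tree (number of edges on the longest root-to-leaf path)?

6

[S [U when cond do [S [U when cond do [S [M id = n]]]]]]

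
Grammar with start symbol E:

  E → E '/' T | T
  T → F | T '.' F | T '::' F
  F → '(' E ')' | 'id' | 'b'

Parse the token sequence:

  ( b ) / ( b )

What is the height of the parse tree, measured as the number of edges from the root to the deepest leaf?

7

[E [E [T [F ( [E [T [F b]]] )]]] / [T [F ( [E [T [F b]]] )]]]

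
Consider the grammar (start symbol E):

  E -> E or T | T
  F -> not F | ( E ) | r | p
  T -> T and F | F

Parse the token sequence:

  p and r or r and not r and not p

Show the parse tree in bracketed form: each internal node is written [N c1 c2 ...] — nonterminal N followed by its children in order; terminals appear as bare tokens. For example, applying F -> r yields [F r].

[E [E [T [T [F p]] and [F r]]] or [T [T [T [F r]] and [F not [F r]]] and [F not [F p]]]]

E
E or T
T or T
T and F or T
F and F or T
p and F or T
p and r or T
p and r or T and F
p and r or T and F and F
p and r or F and F and F
p and r or r and F and F
p and r or r and not F and F
p and r or r and not r and F
p and r or r and not r and not F
p and r or r and not r and not p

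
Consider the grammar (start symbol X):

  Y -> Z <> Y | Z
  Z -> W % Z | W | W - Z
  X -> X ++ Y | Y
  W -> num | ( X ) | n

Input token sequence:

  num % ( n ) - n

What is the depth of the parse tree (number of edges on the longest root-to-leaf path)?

9

[X [Y [Z [W num] % [Z [W ( [X [Y [Z [W n]]]] )] - [Z [W n]]]]]]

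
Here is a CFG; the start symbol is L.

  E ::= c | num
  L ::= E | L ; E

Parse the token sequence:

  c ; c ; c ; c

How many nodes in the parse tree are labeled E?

4

[L [L [L [L [E c]] ; [E c]] ; [E c]] ; [E c]]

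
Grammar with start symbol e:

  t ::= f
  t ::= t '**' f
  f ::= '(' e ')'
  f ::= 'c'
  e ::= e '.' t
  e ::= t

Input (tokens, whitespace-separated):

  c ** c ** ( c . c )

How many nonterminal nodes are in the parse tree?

13

[e [t [t [t [f c]] ** [f c]] ** [f ( [e [e [t [f c]]] . [t [f c]]] )]]]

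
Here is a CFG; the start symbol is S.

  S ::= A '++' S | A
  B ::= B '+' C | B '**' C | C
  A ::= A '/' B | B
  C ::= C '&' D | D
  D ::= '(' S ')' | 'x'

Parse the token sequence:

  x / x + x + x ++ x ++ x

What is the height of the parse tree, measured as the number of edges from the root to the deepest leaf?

[S [A [A [B [C [D x]]]] / [B [B [B [C [D x]]] + [C [D x]]] + [C [D x]]]] ++ [S [A [B [C [D x]]]] ++ [S [A [B [C [D x]]]]]]]

7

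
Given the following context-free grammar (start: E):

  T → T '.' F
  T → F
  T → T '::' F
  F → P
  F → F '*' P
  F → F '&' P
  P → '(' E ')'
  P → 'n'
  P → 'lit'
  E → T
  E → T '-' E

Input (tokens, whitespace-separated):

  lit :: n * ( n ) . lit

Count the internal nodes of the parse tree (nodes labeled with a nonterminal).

16

[E [T [T [T [F [P lit]]] :: [F [F [P n]] * [P ( [E [T [F [P n]]]] )]]] . [F [P lit]]]]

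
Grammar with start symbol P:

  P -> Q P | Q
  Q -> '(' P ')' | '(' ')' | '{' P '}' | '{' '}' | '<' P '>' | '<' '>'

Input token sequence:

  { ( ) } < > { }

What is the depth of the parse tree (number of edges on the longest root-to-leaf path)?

4

[P [Q { [P [Q ( )]] }] [P [Q < >] [P [Q { }]]]]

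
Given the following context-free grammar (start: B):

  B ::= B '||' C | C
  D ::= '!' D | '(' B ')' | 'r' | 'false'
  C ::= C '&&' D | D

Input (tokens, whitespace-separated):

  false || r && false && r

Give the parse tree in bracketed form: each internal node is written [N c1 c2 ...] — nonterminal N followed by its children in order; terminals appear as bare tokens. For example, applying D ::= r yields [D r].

[B [B [C [D false]]] || [C [C [C [D r]] && [D false]] && [D r]]]

B
B || C
C || C
D || C
false || C
false || C && D
false || C && D && D
false || D && D && D
false || r && D && D
false || r && false && D
false || r && false && r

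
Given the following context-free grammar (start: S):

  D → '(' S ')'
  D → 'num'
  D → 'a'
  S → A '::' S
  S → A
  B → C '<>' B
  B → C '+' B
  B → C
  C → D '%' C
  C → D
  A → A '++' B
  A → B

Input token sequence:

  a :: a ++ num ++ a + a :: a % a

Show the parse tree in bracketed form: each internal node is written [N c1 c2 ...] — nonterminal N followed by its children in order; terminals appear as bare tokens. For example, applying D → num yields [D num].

[S [A [B [C [D a]]]] :: [S [A [A [A [B [C [D a]]]] ++ [B [C [D num]]]] ++ [B [C [D a]] + [B [C [D a]]]]] :: [S [A [B [C [D a] % [C [D a]]]]]]]]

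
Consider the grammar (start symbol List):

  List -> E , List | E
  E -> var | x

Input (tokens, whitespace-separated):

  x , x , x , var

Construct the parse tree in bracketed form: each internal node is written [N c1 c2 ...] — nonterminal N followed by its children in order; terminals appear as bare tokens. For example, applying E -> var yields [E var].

List
E , List
x , List
x , E , List
x , x , List
x , x , E , List
x , x , x , List
x , x , x , E
x , x , x , var

[List [E x] , [List [E x] , [List [E x] , [List [E var]]]]]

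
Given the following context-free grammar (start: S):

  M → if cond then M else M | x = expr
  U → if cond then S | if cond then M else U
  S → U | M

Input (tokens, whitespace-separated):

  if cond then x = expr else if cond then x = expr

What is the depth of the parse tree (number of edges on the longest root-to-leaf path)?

5

[S [U if cond then [M x = expr] else [U if cond then [S [M x = expr]]]]]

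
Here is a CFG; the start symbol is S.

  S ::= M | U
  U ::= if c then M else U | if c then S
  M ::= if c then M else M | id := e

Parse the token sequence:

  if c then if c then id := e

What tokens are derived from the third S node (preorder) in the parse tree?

[S [U if c then [S [U if c then [S [M id := e]]]]]]

id := e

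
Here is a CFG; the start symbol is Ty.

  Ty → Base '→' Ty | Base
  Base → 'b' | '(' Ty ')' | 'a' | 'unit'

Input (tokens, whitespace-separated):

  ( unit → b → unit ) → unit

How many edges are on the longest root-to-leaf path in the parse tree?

[Ty [Base ( [Ty [Base unit] → [Ty [Base b] → [Ty [Base unit]]]] )] → [Ty [Base unit]]]

6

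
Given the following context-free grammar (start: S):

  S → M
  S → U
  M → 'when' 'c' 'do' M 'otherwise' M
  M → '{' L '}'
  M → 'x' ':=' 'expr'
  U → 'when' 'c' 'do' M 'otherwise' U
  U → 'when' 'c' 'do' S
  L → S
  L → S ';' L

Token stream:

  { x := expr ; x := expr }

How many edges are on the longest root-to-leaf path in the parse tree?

[S [M { [L [S [M x := expr]] ; [L [S [M x := expr]]]] }]]

6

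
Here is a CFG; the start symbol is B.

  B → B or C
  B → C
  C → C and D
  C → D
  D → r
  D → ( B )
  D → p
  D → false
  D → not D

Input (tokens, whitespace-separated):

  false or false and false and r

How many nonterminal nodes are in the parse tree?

10

[B [B [C [D false]]] or [C [C [C [D false]] and [D false]] and [D r]]]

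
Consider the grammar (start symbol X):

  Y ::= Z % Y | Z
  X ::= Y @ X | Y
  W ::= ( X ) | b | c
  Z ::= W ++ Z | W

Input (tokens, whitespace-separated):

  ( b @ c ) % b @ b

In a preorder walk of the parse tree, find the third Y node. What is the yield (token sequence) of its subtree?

[X [Y [Z [W ( [X [Y [Z [W b]]] @ [X [Y [Z [W c]]]]] )]] % [Y [Z [W b]]]] @ [X [Y [Z [W b]]]]]

c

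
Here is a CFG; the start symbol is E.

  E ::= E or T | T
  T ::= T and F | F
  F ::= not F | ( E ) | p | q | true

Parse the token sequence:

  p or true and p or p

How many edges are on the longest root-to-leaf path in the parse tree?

[E [E [E [T [F p]]] or [T [T [F true]] and [F p]]] or [T [F p]]]

5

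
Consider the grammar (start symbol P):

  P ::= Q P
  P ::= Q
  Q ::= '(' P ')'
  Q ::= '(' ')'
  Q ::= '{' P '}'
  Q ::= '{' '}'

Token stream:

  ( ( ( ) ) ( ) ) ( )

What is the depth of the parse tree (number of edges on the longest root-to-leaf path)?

6

[P [Q ( [P [Q ( [P [Q ( )]] )] [P [Q ( )]]] )] [P [Q ( )]]]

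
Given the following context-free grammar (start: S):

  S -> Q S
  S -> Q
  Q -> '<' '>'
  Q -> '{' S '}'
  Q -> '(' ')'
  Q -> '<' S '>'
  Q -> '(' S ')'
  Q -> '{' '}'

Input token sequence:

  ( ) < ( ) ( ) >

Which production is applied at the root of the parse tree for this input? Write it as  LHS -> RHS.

S -> Q S

[S [Q ( )] [S [Q < [S [Q ( )] [S [Q ( )]]] >]]]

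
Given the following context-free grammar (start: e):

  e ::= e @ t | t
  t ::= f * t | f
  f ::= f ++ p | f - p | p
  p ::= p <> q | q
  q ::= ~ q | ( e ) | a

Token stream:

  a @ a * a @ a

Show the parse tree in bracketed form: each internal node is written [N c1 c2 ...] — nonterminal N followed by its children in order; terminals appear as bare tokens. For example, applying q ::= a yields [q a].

[e [e [e [t [f [p [q a]]]]] @ [t [f [p [q a]]] * [t [f [p [q a]]]]]] @ [t [f [p [q a]]]]]

e
e @ t
e @ t @ t
t @ t @ t
f @ t @ t
p @ t @ t
q @ t @ t
a @ t @ t
a @ f * t @ t
a @ p * t @ t
a @ q * t @ t
a @ a * t @ t
a @ a * f @ t
a @ a * p @ t
a @ a * q @ t
a @ a * a @ t
a @ a * a @ f
a @ a * a @ p
a @ a * a @ q
a @ a * a @ a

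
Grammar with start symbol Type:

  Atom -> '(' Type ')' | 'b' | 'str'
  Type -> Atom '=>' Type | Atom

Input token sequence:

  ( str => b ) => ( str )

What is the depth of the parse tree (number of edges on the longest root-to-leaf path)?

5

[Type [Atom ( [Type [Atom str] => [Type [Atom b]]] )] => [Type [Atom ( [Type [Atom str]] )]]]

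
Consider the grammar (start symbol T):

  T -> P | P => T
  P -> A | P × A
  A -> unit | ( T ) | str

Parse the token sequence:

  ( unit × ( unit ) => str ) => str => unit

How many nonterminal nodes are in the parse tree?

20

[T [P [A ( [T [P [P [A unit]] × [A ( [T [P [A unit]]] )]] => [T [P [A str]]]] )]] => [T [P [A str]] => [T [P [A unit]]]]]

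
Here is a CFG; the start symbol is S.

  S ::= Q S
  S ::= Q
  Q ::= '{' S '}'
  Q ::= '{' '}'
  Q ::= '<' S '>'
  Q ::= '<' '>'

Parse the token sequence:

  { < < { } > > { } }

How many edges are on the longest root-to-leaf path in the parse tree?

[S [Q { [S [Q < [S [Q < [S [Q { }]] >]] >] [S [Q { }]]] }]]

8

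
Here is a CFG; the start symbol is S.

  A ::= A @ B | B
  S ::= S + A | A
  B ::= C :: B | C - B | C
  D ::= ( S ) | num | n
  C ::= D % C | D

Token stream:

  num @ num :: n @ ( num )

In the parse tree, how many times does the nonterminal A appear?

[S [A [A [A [B [C [D num]]]] @ [B [C [D num]] :: [B [C [D n]]]]] @ [B [C [D ( [S [A [B [C [D num]]]]] )]]]]]

4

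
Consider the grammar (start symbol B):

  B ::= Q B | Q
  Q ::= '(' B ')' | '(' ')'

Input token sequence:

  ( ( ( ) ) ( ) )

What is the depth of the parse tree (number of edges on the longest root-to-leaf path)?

[B [Q ( [B [Q ( [B [Q ( )]] )] [B [Q ( )]]] )]]

6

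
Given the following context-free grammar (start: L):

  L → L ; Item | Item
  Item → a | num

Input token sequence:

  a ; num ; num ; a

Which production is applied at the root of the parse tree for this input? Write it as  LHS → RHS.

[L [L [L [L [Item a]] ; [Item num]] ; [Item num]] ; [Item a]]

L → L ; Item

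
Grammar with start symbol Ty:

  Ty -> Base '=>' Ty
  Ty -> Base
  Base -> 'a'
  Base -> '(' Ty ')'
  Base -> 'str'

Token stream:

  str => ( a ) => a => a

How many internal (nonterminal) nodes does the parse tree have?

[Ty [Base str] => [Ty [Base ( [Ty [Base a]] )] => [Ty [Base a] => [Ty [Base a]]]]]

10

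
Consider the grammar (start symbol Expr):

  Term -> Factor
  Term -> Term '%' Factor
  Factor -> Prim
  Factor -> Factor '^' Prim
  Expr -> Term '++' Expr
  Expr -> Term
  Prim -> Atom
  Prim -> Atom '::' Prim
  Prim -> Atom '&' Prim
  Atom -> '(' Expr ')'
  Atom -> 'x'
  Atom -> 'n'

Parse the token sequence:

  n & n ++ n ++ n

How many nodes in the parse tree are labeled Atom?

[Expr [Term [Factor [Prim [Atom n] & [Prim [Atom n]]]]] ++ [Expr [Term [Factor [Prim [Atom n]]]] ++ [Expr [Term [Factor [Prim [Atom n]]]]]]]

4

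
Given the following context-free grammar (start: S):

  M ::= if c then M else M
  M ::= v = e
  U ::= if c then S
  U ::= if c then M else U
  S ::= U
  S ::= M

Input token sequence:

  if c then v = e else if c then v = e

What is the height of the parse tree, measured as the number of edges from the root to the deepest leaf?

[S [U if c then [M v = e] else [U if c then [S [M v = e]]]]]

5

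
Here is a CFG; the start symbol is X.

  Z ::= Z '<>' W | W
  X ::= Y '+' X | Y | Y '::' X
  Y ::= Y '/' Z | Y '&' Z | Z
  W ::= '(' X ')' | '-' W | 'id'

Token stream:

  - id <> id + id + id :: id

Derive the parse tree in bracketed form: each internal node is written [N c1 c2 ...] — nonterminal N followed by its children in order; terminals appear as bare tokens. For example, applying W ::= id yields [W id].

X
Y + X
Z + X
Z <> W + X
W <> W + X
- W <> W + X
- id <> W + X
- id <> id + X
- id <> id + Y + X
- id <> id + Z + X
- id <> id + W + X
- id <> id + id + X
- id <> id + id + Y :: X
- id <> id + id + Z :: X
- id <> id + id + W :: X
- id <> id + id + id :: X
- id <> id + id + id :: Y
- id <> id + id + id :: Z
- id <> id + id + id :: W
- id <> id + id + id :: id

[X [Y [Z [Z [W - [W id]]] <> [W id]]] + [X [Y [Z [W id]]] + [X [Y [Z [W id]]] :: [X [Y [Z [W id]]]]]]]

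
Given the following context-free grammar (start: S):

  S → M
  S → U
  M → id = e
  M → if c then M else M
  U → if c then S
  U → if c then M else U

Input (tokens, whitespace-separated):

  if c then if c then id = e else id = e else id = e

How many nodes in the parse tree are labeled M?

5

[S [M if c then [M if c then [M id = e] else [M id = e]] else [M id = e]]]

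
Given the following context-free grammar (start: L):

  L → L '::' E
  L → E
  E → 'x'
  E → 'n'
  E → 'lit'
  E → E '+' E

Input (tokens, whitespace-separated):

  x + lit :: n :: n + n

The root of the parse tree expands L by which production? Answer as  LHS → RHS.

L → L '::' E

[L [L [L [E [E x] + [E lit]]] :: [E n]] :: [E [E n] + [E n]]]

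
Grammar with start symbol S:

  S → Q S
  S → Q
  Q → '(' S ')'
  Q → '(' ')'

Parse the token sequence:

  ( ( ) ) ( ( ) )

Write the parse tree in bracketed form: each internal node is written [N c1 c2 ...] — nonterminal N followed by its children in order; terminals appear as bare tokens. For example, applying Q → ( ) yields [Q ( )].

S
Q S
( S ) S
( Q ) S
( ( ) ) S
( ( ) ) Q
( ( ) ) ( S )
( ( ) ) ( Q )
( ( ) ) ( ( ) )

[S [Q ( [S [Q ( )]] )] [S [Q ( [S [Q ( )]] )]]]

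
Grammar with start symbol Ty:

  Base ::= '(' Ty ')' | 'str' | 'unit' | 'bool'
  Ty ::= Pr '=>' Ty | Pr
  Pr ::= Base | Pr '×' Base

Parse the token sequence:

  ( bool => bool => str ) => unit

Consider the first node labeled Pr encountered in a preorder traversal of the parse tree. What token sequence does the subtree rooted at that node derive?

( bool => bool => str )

[Ty [Pr [Base ( [Ty [Pr [Base bool]] => [Ty [Pr [Base bool]] => [Ty [Pr [Base str]]]]] )]] => [Ty [Pr [Base unit]]]]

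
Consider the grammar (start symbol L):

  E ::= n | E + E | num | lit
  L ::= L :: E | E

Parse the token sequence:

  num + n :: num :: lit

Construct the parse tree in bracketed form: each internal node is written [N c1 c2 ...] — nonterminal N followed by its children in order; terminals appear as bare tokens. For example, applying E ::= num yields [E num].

L
L :: E
L :: E :: E
E :: E :: E
E + E :: E :: E
num + E :: E :: E
num + n :: E :: E
num + n :: num :: E
num + n :: num :: lit

[L [L [L [E [E num] + [E n]]] :: [E num]] :: [E lit]]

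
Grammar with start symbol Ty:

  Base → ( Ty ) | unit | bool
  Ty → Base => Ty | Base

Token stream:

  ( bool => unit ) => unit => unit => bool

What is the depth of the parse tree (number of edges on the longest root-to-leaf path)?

5

[Ty [Base ( [Ty [Base bool] => [Ty [Base unit]]] )] => [Ty [Base unit] => [Ty [Base unit] => [Ty [Base bool]]]]]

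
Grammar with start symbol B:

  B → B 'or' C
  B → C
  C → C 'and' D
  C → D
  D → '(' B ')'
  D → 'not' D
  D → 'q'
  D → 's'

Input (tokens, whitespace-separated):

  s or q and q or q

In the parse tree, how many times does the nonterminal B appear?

[B [B [B [C [D s]]] or [C [C [D q]] and [D q]]] or [C [D q]]]

3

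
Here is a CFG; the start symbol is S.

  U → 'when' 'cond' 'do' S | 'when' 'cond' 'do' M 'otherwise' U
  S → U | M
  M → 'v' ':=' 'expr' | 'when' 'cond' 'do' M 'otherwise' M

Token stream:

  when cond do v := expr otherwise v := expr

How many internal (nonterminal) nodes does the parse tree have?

[S [M when cond do [M v := expr] otherwise [M v := expr]]]

4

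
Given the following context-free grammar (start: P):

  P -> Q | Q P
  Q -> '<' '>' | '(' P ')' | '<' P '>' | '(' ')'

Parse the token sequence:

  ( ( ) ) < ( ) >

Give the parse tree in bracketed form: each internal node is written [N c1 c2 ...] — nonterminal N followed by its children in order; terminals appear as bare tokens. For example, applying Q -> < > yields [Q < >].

[P [Q ( [P [Q ( )]] )] [P [Q < [P [Q ( )]] >]]]

P
Q P
( P ) P
( Q ) P
( ( ) ) P
( ( ) ) Q
( ( ) ) < P >
( ( ) ) < Q >
( ( ) ) < ( ) >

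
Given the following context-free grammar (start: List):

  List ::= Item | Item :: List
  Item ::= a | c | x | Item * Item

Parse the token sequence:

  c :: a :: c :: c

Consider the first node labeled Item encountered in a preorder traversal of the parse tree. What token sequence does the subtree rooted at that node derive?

[List [Item c] :: [List [Item a] :: [List [Item c] :: [List [Item c]]]]]

c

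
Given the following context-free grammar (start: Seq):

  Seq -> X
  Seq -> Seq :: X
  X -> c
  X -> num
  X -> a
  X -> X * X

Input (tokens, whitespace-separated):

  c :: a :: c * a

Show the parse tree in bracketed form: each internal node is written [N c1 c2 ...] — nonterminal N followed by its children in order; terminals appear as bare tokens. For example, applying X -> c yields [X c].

[Seq [Seq [Seq [X c]] :: [X a]] :: [X [X c] * [X a]]]

Seq
Seq :: X
Seq :: X :: X
X :: X :: X
c :: X :: X
c :: a :: X
c :: a :: X * X
c :: a :: c * X
c :: a :: c * a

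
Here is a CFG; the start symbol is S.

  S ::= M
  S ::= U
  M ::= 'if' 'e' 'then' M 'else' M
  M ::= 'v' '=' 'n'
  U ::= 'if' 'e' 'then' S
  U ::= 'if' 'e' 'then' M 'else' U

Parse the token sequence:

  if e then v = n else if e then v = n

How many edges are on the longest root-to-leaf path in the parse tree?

[S [U if e then [M v = n] else [U if e then [S [M v = n]]]]]

5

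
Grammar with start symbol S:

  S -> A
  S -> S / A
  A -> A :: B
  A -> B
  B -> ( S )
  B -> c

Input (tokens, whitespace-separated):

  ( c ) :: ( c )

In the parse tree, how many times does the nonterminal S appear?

[S [A [A [B ( [S [A [B c]]] )]] :: [B ( [S [A [B c]]] )]]]

3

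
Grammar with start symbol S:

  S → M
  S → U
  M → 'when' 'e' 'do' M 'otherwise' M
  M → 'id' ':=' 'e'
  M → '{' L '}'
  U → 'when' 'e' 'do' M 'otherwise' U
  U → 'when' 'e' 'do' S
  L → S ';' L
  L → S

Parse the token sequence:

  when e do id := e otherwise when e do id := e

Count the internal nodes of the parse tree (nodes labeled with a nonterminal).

6

[S [U when e do [M id := e] otherwise [U when e do [S [M id := e]]]]]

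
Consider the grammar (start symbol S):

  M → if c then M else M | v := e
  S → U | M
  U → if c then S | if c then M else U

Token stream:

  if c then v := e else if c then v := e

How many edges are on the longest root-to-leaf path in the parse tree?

5

[S [U if c then [M v := e] else [U if c then [S [M v := e]]]]]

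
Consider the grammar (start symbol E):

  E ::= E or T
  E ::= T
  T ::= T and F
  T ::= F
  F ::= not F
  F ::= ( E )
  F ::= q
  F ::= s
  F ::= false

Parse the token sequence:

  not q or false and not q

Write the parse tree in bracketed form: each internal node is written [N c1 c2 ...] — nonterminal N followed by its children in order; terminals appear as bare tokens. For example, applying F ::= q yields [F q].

E
E or T
T or T
F or T
not F or T
not q or T
not q or T and F
not q or F and F
not q or false and F
not q or false and not F
not q or false and not q

[E [E [T [F not [F q]]]] or [T [T [F false]] and [F not [F q]]]]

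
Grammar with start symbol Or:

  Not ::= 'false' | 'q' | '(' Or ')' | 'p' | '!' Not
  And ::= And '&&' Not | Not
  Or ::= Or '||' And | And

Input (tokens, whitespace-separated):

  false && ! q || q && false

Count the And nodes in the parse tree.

4

[Or [Or [And [And [Not false]] && [Not ! [Not q]]]] || [And [And [Not q]] && [Not false]]]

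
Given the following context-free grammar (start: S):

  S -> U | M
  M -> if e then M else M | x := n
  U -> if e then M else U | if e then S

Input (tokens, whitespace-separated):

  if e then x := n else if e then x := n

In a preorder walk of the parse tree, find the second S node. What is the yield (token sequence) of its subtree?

x := n

[S [U if e then [M x := n] else [U if e then [S [M x := n]]]]]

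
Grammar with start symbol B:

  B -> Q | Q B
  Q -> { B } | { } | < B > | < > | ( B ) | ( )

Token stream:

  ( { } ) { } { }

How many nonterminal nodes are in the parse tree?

[B [Q ( [B [Q { }]] )] [B [Q { }] [B [Q { }]]]]

8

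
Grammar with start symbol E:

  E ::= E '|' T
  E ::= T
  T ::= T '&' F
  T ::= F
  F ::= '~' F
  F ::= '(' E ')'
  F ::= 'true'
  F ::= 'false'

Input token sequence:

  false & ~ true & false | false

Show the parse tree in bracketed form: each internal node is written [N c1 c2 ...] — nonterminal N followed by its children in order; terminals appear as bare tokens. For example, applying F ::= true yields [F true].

E
E | T
T | T
T & F | T
T & F & F | T
F & F & F | T
false & F & F | T
false & ~ F & F | T
false & ~ true & F | T
false & ~ true & false | T
false & ~ true & false | F
false & ~ true & false | false

[E [E [T [T [T [F false]] & [F ~ [F true]]] & [F false]]] | [T [F false]]]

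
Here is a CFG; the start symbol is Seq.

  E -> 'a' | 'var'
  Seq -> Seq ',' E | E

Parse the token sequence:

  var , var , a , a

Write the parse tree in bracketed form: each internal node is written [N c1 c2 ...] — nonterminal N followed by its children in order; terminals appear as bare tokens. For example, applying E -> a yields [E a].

[Seq [Seq [Seq [Seq [E var]] , [E var]] , [E a]] , [E a]]

Seq
Seq , E
Seq , E , E
Seq , E , E , E
E , E , E , E
var , E , E , E
var , var , E , E
var , var , a , E
var , var , a , a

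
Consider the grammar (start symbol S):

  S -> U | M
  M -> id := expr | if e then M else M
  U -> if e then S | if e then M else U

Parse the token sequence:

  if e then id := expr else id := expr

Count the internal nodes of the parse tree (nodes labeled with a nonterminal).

[S [M if e then [M id := expr] else [M id := expr]]]

4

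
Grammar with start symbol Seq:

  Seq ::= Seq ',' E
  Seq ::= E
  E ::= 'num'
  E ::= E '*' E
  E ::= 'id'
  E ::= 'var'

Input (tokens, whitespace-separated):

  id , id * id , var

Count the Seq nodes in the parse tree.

3

[Seq [Seq [Seq [E id]] , [E [E id] * [E id]]] , [E var]]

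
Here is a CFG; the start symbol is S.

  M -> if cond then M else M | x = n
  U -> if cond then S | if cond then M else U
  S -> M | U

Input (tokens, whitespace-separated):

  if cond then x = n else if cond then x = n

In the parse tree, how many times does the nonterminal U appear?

[S [U if cond then [M x = n] else [U if cond then [S [M x = n]]]]]

2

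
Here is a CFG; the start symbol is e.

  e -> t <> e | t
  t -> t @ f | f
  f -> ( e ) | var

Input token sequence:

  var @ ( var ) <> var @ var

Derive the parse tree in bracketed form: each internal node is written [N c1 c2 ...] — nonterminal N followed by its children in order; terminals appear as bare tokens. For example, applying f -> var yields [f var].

e
t <> e
t @ f <> e
f @ f <> e
var @ f <> e
var @ ( e ) <> e
var @ ( t ) <> e
var @ ( f ) <> e
var @ ( var ) <> e
var @ ( var ) <> t
var @ ( var ) <> t @ f
var @ ( var ) <> f @ f
var @ ( var ) <> var @ f
var @ ( var ) <> var @ var

[e [t [t [f var]] @ [f ( [e [t [f var]]] )]] <> [e [t [t [f var]] @ [f var]]]]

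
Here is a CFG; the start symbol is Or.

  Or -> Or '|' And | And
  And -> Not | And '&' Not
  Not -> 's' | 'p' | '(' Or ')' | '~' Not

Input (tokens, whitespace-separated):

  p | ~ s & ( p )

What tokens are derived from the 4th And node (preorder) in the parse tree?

p

[Or [Or [And [Not p]]] | [And [And [Not ~ [Not s]]] & [Not ( [Or [And [Not p]]] )]]]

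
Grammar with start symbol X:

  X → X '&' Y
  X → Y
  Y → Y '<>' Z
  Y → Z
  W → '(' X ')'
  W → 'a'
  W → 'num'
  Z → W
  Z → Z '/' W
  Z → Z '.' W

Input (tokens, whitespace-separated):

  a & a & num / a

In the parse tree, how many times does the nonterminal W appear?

4

[X [X [X [Y [Z [W a]]]] & [Y [Z [W a]]]] & [Y [Z [Z [W num]] / [W a]]]]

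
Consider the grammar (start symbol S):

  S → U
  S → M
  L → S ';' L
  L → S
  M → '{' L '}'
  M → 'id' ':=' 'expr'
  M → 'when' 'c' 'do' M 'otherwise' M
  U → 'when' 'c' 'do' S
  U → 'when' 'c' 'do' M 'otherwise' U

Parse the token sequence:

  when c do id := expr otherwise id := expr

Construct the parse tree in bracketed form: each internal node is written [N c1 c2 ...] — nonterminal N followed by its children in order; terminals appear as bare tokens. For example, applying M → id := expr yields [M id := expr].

S
M
when c do M otherwise M
when c do id := expr otherwise M
when c do id := expr otherwise id := expr

[S [M when c do [M id := expr] otherwise [M id := expr]]]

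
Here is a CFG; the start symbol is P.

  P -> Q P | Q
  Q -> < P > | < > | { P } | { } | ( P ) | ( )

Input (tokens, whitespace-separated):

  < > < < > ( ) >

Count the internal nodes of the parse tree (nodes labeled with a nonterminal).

8

[P [Q < >] [P [Q < [P [Q < >] [P [Q ( )]]] >]]]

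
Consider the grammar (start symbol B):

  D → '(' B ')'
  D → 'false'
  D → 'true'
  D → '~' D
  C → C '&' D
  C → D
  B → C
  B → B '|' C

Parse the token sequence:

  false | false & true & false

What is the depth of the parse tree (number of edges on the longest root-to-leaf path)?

5

[B [B [C [D false]]] | [C [C [C [D false]] & [D true]] & [D false]]]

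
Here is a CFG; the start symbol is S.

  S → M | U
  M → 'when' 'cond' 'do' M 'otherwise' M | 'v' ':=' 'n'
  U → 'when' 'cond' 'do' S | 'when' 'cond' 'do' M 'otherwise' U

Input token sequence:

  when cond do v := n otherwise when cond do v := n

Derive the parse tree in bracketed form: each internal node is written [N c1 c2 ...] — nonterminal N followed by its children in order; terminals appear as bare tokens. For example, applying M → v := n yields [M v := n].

[S [U when cond do [M v := n] otherwise [U when cond do [S [M v := n]]]]]

S
U
when cond do M otherwise U
when cond do v := n otherwise U
when cond do v := n otherwise when cond do S
when cond do v := n otherwise when cond do M
when cond do v := n otherwise when cond do v := n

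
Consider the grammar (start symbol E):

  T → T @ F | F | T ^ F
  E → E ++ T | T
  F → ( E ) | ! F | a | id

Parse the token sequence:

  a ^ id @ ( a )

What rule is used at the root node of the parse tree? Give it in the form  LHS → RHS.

[E [T [T [T [F a]] ^ [F id]] @ [F ( [E [T [F a]]] )]]]

E → T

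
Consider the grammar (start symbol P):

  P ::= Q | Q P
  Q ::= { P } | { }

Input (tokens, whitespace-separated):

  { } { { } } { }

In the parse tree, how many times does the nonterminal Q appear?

[P [Q { }] [P [Q { [P [Q { }]] }] [P [Q { }]]]]

4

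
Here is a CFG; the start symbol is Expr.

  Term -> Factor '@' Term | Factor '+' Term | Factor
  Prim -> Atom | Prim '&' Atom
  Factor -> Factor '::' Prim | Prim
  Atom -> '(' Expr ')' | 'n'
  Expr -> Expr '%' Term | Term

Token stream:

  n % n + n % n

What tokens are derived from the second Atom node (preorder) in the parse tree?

n

[Expr [Expr [Expr [Term [Factor [Prim [Atom n]]]]] % [Term [Factor [Prim [Atom n]]] + [Term [Factor [Prim [Atom n]]]]]] % [Term [Factor [Prim [Atom n]]]]]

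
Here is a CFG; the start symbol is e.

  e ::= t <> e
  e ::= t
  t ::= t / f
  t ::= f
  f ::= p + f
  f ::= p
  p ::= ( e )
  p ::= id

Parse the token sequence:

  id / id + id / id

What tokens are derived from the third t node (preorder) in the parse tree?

[e [t [t [t [f [p id]]] / [f [p id] + [f [p id]]]] / [f [p id]]]]

id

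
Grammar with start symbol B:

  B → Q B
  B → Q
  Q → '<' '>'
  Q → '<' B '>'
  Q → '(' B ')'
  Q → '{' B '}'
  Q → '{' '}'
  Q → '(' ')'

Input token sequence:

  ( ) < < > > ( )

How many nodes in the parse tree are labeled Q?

[B [Q ( )] [B [Q < [B [Q < >]] >] [B [Q ( )]]]]

4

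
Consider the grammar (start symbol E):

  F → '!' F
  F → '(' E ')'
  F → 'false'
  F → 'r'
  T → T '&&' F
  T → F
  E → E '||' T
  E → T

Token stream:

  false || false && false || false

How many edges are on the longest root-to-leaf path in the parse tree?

[E [E [E [T [F false]]] || [T [T [F false]] && [F false]]] || [T [F false]]]

5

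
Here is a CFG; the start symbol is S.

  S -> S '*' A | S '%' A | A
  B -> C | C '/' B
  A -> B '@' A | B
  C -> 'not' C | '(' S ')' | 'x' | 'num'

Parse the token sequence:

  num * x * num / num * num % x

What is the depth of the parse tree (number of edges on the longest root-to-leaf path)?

[S [S [S [S [S [A [B [C num]]]] * [A [B [C x]]]] * [A [B [C num] / [B [C num]]]]] * [A [B [C num]]]] % [A [B [C x]]]]

8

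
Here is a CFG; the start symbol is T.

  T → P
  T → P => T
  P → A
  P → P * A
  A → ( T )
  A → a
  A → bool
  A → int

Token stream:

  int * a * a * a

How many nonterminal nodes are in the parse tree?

9

[T [P [P [P [P [A int]] * [A a]] * [A a]] * [A a]]]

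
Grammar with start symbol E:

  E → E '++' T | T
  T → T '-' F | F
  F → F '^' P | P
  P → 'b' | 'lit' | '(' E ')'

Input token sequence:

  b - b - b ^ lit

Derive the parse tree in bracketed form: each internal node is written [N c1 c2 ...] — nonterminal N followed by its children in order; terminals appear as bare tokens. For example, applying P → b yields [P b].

E
T
T - F
T - F - F
F - F - F
P - F - F
b - F - F
b - P - F
b - b - F
b - b - F ^ P
b - b - P ^ P
b - b - b ^ P
b - b - b ^ lit

[E [T [T [T [F [P b]]] - [F [P b]]] - [F [F [P b]] ^ [P lit]]]]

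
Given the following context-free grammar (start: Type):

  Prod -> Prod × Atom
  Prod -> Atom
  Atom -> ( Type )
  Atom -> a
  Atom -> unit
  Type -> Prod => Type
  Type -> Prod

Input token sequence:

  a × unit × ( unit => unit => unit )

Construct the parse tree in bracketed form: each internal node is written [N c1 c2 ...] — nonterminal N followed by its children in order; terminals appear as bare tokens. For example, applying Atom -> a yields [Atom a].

[Type [Prod [Prod [Prod [Atom a]] × [Atom unit]] × [Atom ( [Type [Prod [Atom unit]] => [Type [Prod [Atom unit]] => [Type [Prod [Atom unit]]]]] )]]]

Type
Prod
Prod × Atom
Prod × Atom × Atom
Atom × Atom × Atom
a × Atom × Atom
a × unit × Atom
a × unit × ( Type )
a × unit × ( Prod => Type )
a × unit × ( Atom => Type )
a × unit × ( unit => Type )
a × unit × ( unit => Prod => Type )
a × unit × ( unit => Atom => Type )
a × unit × ( unit => unit => Type )
a × unit × ( unit => unit => Prod )
a × unit × ( unit => unit => Atom )
a × unit × ( unit => unit => unit )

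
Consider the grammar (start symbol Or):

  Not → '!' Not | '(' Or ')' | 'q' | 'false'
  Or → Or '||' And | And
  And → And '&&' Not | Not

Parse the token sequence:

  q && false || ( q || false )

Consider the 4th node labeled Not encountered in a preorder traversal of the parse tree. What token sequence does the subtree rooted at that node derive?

q

[Or [Or [And [And [Not q]] && [Not false]]] || [And [Not ( [Or [Or [And [Not q]]] || [And [Not false]]] )]]]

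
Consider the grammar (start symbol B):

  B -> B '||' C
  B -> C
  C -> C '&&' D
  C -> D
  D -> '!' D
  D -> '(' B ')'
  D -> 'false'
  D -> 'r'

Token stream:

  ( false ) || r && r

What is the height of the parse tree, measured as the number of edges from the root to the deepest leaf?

7

[B [B [C [D ( [B [C [D false]]] )]]] || [C [C [D r]] && [D r]]]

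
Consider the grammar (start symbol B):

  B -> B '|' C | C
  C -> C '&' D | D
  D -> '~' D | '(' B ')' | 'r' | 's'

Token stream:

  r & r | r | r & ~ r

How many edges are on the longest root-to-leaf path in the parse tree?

6

[B [B [B [C [C [D r]] & [D r]]] | [C [D r]]] | [C [C [D r]] & [D ~ [D r]]]]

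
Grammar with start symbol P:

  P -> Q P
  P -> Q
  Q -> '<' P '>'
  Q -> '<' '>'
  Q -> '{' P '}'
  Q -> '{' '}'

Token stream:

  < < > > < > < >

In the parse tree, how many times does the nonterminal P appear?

[P [Q < [P [Q < >]] >] [P [Q < >] [P [Q < >]]]]

4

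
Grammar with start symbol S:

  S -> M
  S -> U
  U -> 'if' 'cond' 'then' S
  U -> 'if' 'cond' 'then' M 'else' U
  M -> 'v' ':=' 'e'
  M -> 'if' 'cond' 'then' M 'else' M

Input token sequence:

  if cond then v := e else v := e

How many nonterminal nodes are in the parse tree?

4

[S [M if cond then [M v := e] else [M v := e]]]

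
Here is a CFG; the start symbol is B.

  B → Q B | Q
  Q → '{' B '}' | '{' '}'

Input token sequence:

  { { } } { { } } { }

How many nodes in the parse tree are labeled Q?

[B [Q { [B [Q { }]] }] [B [Q { [B [Q { }]] }] [B [Q { }]]]]

5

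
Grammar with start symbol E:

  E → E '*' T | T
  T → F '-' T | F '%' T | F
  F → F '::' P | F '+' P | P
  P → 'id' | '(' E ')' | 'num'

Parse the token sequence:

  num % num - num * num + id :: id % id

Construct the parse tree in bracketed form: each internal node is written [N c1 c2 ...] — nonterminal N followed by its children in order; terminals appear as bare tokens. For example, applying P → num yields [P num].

E
E * T
T * T
F % T * T
P % T * T
num % T * T
num % F - T * T
num % P - T * T
num % num - T * T
num % num - F * T
num % num - P * T
num % num - num * T
num % num - num * F % T
num % num - num * F :: P % T
num % num - num * F + P :: P % T
num % num - num * P + P :: P % T
num % num - num * num + P :: P % T
num % num - num * num + id :: P % T
num % num - num * num + id :: id % T
num % num - num * num + id :: id % F
num % num - num * num + id :: id % P
num % num - num * num + id :: id % id

[E [E [T [F [P num]] % [T [F [P num]] - [T [F [P num]]]]]] * [T [F [F [F [P num]] + [P id]] :: [P id]] % [T [F [P id]]]]]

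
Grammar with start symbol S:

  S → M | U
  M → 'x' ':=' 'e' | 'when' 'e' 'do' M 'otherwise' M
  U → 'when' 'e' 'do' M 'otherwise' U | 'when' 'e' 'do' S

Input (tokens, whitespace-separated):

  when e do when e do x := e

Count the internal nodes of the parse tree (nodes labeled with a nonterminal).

6

[S [U when e do [S [U when e do [S [M x := e]]]]]]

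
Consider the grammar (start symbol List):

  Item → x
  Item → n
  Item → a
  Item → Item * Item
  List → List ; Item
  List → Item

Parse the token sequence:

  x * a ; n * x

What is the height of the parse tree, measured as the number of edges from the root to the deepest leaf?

4

[List [List [Item [Item x] * [Item a]]] ; [Item [Item n] * [Item x]]]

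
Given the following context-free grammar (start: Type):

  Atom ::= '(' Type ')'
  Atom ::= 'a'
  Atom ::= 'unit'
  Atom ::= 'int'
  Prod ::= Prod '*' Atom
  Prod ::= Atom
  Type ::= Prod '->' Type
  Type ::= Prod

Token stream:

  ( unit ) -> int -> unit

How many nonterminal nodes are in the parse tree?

[Type [Prod [Atom ( [Type [Prod [Atom unit]]] )]] -> [Type [Prod [Atom int]] -> [Type [Prod [Atom unit]]]]]

12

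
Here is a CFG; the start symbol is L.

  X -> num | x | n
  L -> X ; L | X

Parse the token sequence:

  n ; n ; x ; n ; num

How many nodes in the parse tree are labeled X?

5

[L [X n] ; [L [X n] ; [L [X x] ; [L [X n] ; [L [X num]]]]]]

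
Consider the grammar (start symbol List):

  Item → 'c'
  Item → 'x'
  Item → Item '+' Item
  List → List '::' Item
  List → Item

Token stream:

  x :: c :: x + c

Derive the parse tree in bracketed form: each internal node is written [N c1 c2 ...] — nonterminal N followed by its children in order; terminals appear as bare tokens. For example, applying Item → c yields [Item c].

List
List :: Item
List :: Item :: Item
Item :: Item :: Item
x :: Item :: Item
x :: c :: Item
x :: c :: Item + Item
x :: c :: x + Item
x :: c :: x + c

[List [List [List [Item x]] :: [Item c]] :: [Item [Item x] + [Item c]]]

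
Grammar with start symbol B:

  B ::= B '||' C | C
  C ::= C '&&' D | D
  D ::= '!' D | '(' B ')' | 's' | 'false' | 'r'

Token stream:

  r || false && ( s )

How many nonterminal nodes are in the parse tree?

[B [B [C [D r]]] || [C [C [D false]] && [D ( [B [C [D s]]] )]]]

11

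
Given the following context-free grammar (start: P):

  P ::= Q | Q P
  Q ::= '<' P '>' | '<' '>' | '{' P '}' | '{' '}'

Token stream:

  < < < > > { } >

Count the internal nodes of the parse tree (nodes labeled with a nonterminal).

[P [Q < [P [Q < [P [Q < >]] >] [P [Q { }]]] >]]

8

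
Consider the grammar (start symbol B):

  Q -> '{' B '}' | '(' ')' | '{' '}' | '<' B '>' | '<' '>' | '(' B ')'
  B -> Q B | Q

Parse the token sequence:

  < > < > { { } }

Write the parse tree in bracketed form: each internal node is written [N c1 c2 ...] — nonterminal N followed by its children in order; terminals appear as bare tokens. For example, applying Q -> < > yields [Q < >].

[B [Q < >] [B [Q < >] [B [Q { [B [Q { }]] }]]]]

B
Q B
< > B
< > Q B
< > < > B
< > < > Q
< > < > { B }
< > < > { Q }
< > < > { { } }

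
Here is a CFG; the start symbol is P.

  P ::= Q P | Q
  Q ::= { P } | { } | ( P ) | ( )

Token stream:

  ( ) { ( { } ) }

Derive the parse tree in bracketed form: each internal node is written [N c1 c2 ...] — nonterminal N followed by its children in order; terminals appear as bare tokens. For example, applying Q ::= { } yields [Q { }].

P
Q P
( ) P
( ) Q
( ) { P }
( ) { Q }
( ) { ( P ) }
( ) { ( Q ) }
( ) { ( { } ) }

[P [Q ( )] [P [Q { [P [Q ( [P [Q { }]] )]] }]]]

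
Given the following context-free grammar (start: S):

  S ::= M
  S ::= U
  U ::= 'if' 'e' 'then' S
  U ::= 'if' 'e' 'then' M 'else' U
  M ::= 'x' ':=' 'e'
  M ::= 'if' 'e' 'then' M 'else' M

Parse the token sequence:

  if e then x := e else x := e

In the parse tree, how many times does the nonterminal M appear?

[S [M if e then [M x := e] else [M x := e]]]

3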